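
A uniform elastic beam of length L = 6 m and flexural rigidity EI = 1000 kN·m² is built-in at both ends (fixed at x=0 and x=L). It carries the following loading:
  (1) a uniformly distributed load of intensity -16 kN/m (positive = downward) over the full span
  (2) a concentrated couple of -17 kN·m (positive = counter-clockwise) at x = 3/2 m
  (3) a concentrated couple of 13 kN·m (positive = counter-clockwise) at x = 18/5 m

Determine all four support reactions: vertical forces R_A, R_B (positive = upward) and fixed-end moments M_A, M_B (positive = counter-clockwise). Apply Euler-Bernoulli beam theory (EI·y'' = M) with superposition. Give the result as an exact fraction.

Load 1 — uniform load w=-16 kN/m over full span:
  R_A = wL/2 = (-16)·6/2 = -48 kN
  M_A = wL²/12 = (-16)·6²/12 = -48 kN·m
  R_B = wL/2 = (-16)·6/2 = -48 kN
  M_B = -wL²/12 = -(-16)·6²/12 = 48 kN·m
Load 2 — applied couple M₀=-17 kN·m at a=3/2 m (b=L-a=9/2):
  R_A = 6M₀ab/L³ = 6·(-17)·(3/2)·(9/2)/6³ = -51/16 kN
  M_A = M₀b(2a-b)/L² = (-17)·(9/2)·(2·(3/2)-(9/2))/6² = 51/16 kN·m
  R_B = -6M₀ab/L³ = -6·(-17)·(3/2)·(9/2)/6³ = 51/16 kN
  M_B = M₀a(2b-a)/L² = (-17)·(3/2)·(2·(9/2)-(3/2))/6² = -85/16 kN·m
Load 3 — applied couple M₀=13 kN·m at a=18/5 m (b=L-a=12/5):
  R_A = 6M₀ab/L³ = 6·13·(18/5)·(12/5)/6³ = 78/25 kN
  M_A = M₀b(2a-b)/L² = 13·(12/5)·(2·(18/5)-(12/5))/6² = 104/25 kN·m
  R_B = -6M₀ab/L³ = -6·13·(18/5)·(12/5)/6³ = -78/25 kN
  M_B = M₀a(2b-a)/L² = 13·(18/5)·(2·(12/5)-(18/5))/6² = 39/25 kN·m
Superposition: R_A = -19227/400 kN, M_A = -16261/400 kN·m, R_B = -19173/400 kN, M_B = 17699/400 kN·m

R_A = -19227/400 kN, M_A = -16261/400 kN·m, R_B = -19173/400 kN, M_B = 17699/400 kN·m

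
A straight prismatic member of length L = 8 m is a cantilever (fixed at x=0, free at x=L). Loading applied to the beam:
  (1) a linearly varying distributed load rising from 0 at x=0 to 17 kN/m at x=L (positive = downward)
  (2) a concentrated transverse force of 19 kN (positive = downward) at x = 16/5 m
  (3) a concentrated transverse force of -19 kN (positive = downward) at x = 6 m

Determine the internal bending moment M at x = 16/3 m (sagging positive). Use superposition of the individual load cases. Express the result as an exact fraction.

Load 1 — triangular load w₀=17 kN/m (0→w₀ over full span):
  M_1 = w₀Lx/2 - w₀L²/3 - w₀x³/(6L) = 17·8·(16/3)/2 - 17·8²/3 - 17·(16/3)³/(6·8) = -4352/81 kN·m
Load 2 — point force P=19 kN at a=16/5 m (b=L-a=24/5):
  M_2 = 0  [x>a] = 0 kN·m
Load 3 — point force P=-19 kN at a=6 m (b=L-a=2):
  M_3 = -P(a-x)  [x≤a] = -(-19)·(6-(16/3)) = 38/3 kN·m
Superposition: M = Σ M_i = -3326/81 kN·m ≈ -41.061728 kN·m

M(16/3) = -3326/81 kN·m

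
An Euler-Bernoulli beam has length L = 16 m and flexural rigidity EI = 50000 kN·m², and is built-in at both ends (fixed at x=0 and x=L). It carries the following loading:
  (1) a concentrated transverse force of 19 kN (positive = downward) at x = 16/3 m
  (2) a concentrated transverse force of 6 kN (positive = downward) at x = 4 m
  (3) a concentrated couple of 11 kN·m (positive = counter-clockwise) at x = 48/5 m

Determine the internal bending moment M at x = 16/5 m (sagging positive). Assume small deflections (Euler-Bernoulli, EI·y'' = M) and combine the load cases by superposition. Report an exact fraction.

M(16/5) = 587/250 kN·m

Load 1 — point force P=19 kN at a=16/3 m (b=L-a=32/3):
  M_1 = Pb²(3a+b)x/L³ - Pab²/L²  [x≤a] = 19·(32/3)²·(3·(16/3)+(32/3))·(16/5)/16³ - 19·(16/3)·(32/3)²/16² = 0 kN·m
Load 2 — point force P=6 kN at a=4 m (b=L-a=12):
  M_2 = Pb²(3a+b)x/L³ - Pab²/L²  [x≤a] = 6·12²·(3·4+12)·(16/5)/16³ - 6·4·12²/16² = 27/10 kN·m
Load 3 — applied couple M₀=11 kN·m at a=48/5 m (b=L-a=32/5):
  M_3 = R_Ax - M_A  [x≤a] with R_A=99/100, M_A=88/25 = (99/100)·(16/5) - (88/25) = -44/125 kN·m
Superposition: M = Σ M_i = 587/250 kN·m ≈ 2.348000 kN·m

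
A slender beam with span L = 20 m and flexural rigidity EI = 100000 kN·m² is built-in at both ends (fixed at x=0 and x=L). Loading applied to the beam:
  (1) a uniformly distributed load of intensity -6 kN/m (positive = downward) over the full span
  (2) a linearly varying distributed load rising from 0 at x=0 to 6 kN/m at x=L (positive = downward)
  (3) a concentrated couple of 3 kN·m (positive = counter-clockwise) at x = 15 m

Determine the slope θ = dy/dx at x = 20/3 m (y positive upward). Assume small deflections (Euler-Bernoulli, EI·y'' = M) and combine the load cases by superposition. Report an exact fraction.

θ(20/3) = 4399/3240000 rad

Load 1 — uniform load w=-6 kN/m over full span:
  θ_1 = -wx(L-x)(L-2x)/(12EI) = -(-6)·(20/3)·(20-(20/3))·(20-2·(20/3))/(12·100000) = 2/675 rad
Load 2 — triangular load w₀=6 kN/m (0→w₀ over full span):
  θ_2 = -w₀(2x(L-x)(L-2x)(x+2L)+x²(L-x)²)/(120LEI) = -6·(2·(20/3)·(20-(20/3))·(20-2·(20/3))·((20/3)+2·20)+(20/3)²·(20-(20/3))²)/(120·20·100000) = -16/10125 rad
Load 3 — applied couple M₀=3 kN·m at a=15 m (b=L-a=5):
  θ_3 = (R_Ax²/2 - M_Ax)/EI  [x≤a] with R_A=27/160, M_A=15/16 = ((27/160)·(20/3)²/2 - (15/16)·(20/3))/100000 = -1/40000 rad
Superposition: θ = Σ θ_i = 4399/3240000 rad ≈ 0.001358 rad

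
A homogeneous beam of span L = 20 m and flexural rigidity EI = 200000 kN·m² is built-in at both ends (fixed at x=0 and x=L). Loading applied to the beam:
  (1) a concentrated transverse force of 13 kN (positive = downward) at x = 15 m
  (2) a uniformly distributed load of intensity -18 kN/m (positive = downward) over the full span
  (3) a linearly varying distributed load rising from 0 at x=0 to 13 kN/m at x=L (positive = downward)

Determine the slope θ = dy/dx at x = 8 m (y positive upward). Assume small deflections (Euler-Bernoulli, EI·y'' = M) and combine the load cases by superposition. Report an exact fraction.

Load 1 — point force P=13 kN at a=15 m (b=L-a=5):
  θ_1 = -Pb²x(2aL-(3a+b)x)/(2L³EI)  [x≤a] = -13·5²·8·(2·15·20-(3·15+5)·8)/(2·20³·200000) = -13/80000 rad
Load 2 — uniform load w=-18 kN/m over full span:
  θ_2 = -wx(L-x)(L-2x)/(12EI) = -(-18)·8·(20-8)·(20-2·8)/(12·200000) = 9/3125 rad
Load 3 — triangular load w₀=13 kN/m (0→w₀ over full span):
  θ_3 = -w₀(2x(L-x)(L-2x)(x+2L)+x²(L-x)²)/(120LEI) = -13·(2·8·(20-8)·(20-2·8)·(8+2·20)+8²·(20-8)²)/(120·20·200000) = -39/31250 rad
Superposition: θ = Σ θ_i = 2939/2000000 rad ≈ 0.001470 rad

θ(8) = 2939/2000000 rad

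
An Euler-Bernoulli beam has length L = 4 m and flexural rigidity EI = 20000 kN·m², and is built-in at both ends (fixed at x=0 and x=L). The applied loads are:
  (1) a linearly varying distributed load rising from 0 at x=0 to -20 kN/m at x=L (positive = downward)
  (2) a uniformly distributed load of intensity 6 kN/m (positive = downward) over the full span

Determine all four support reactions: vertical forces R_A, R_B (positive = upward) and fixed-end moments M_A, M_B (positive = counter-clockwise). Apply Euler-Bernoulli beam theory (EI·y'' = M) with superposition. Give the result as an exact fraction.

R_A = 0 kN, M_A = -8/3 kN·m, R_B = -16 kN, M_B = 8 kN·m

Load 1 — triangular load w₀=-20 kN/m (0→w₀ over full span):
  R_A = 3w₀L/20 = 3·(-20)·4/20 = -12 kN
  M_A = w₀L²/30 = (-20)·4²/30 = -32/3 kN·m
  R_B = 7w₀L/20 = 7·(-20)·4/20 = -28 kN
  M_B = -w₀L²/20 = -(-20)·4²/20 = 16 kN·m
Load 2 — uniform load w=6 kN/m over full span:
  R_A = wL/2 = 6·4/2 = 12 kN
  M_A = wL²/12 = 6·4²/12 = 8 kN·m
  R_B = wL/2 = 6·4/2 = 12 kN
  M_B = -wL²/12 = -6·4²/12 = -8 kN·m
Superposition: R_A = 0 kN, M_A = -8/3 kN·m, R_B = -16 kN, M_B = 8 kN·m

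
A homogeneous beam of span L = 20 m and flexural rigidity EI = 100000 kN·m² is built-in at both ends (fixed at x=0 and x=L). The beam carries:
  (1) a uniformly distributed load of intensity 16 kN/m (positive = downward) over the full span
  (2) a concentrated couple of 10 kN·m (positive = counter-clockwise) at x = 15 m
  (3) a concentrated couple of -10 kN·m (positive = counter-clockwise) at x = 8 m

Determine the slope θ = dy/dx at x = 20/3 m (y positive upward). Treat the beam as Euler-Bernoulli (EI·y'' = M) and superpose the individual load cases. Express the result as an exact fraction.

Load 1 — uniform load w=16 kN/m over full span:
  θ_1 = -wx(L-x)(L-2x)/(12EI) = -16·(20/3)·(20-(20/3))·(20-2·(20/3))/(12·100000) = -16/2025 rad
Load 2 — applied couple M₀=10 kN·m at a=15 m (b=L-a=5):
  θ_2 = (R_Ax²/2 - M_Ax)/EI  [x≤a] with R_A=9/16, M_A=25/8 = ((9/16)·(20/3)²/2 - (25/8)·(20/3))/100000 = -1/12000 rad
Load 3 — applied couple M₀=-10 kN·m at a=8 m (b=L-a=12):
  θ_3 = (R_Ax²/2 - M_Ax)/EI  [x≤a] with R_A=-18/25, M_A=-6/5 = ((-18/25)·(20/3)²/2 - (-6/5)·(20/3))/100000 = -1/12500 rad
Superposition: θ = Σ θ_i = -65323/8100000 rad ≈ -0.008065 rad

θ(20/3) = -65323/8100000 rad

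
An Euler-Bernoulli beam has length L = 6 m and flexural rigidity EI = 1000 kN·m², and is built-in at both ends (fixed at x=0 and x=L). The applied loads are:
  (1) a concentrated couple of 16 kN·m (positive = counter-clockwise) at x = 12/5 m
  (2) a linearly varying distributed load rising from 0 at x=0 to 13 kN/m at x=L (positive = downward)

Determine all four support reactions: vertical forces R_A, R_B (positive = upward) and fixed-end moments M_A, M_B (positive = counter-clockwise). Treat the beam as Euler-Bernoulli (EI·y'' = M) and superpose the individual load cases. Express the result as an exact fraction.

Load 1 — applied couple M₀=16 kN·m at a=12/5 m (b=L-a=18/5):
  R_A = 6M₀ab/L³ = 6·16·(12/5)·(18/5)/6³ = 96/25 kN
  M_A = M₀b(2a-b)/L² = 16·(18/5)·(2·(12/5)-(18/5))/6² = 48/25 kN·m
  R_B = -6M₀ab/L³ = -6·16·(12/5)·(18/5)/6³ = -96/25 kN
  M_B = M₀a(2b-a)/L² = 16·(12/5)·(2·(18/5)-(12/5))/6² = 128/25 kN·m
Load 2 — triangular load w₀=13 kN/m (0→w₀ over full span):
  R_A = 3w₀L/20 = 3·13·6/20 = 117/10 kN
  M_A = w₀L²/30 = 13·6²/30 = 78/5 kN·m
  R_B = 7w₀L/20 = 7·13·6/20 = 273/10 kN
  M_B = -w₀L²/20 = -13·6²/20 = -117/5 kN·m
Superposition: R_A = 777/50 kN, M_A = 438/25 kN·m, R_B = 1173/50 kN, M_B = -457/25 kN·m

R_A = 777/50 kN, M_A = 438/25 kN·m, R_B = 1173/50 kN, M_B = -457/25 kN·m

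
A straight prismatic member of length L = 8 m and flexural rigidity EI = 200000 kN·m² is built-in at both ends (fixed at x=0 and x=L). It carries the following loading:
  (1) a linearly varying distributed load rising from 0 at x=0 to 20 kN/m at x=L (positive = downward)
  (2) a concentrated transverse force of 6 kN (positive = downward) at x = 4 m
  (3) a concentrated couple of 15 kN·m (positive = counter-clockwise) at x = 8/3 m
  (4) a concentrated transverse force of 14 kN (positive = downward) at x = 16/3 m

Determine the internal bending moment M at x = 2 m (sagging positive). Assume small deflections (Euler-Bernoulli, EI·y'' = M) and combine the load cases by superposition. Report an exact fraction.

M(2) = 161/27 kN·m

Load 1 — triangular load w₀=20 kN/m (0→w₀ over full span):
  M_1 = 3w₀Lx/20 - w₀L²/30 - w₀x³/(6L) = 3·20·8·2/20 - 20·8²/30 - 20·2³/(6·8) = 2 kN·m
Load 2 — point force P=6 kN at a=4 m (b=L-a=4):
  M_2 = Pb²(3a+b)x/L³ - Pab²/L²  [x≤a] = 6·4²·(3·4+4)·2/8³ - 6·4·4²/8² = 0 kN·m
Load 3 — applied couple M₀=15 kN·m at a=8/3 m (b=L-a=16/3):
  M_3 = R_Ax - M_A  [x≤a] with R_A=5/2, M_A=0 = (5/2)·2 - 0 = 5 kN·m
Load 4 — point force P=14 kN at a=16/3 m (b=L-a=8/3):
  M_4 = Pb²(3a+b)x/L³ - Pab²/L²  [x≤a] = 14·(8/3)²·(3·(16/3)+(8/3))·2/8³ - 14·(16/3)·(8/3)²/8² = -28/27 kN·m
Superposition: M = Σ M_i = 161/27 kN·m ≈ 5.962963 kN·m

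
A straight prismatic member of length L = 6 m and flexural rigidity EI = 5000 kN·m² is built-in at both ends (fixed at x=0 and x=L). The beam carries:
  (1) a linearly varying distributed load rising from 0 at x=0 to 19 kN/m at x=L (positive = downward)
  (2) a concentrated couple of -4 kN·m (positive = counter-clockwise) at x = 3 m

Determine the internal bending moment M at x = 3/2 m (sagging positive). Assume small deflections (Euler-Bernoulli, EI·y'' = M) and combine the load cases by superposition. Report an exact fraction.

M(3/2) = 91/160 kN·m

Load 1 — triangular load w₀=19 kN/m (0→w₀ over full span):
  M_1 = 3w₀Lx/20 - w₀L²/30 - w₀x³/(6L) = 3·19·6·(3/2)/20 - 19·6²/30 - 19·(3/2)³/(6·6) = 171/160 kN·m
Load 2 — applied couple M₀=-4 kN·m at a=3 m (b=L-a=3):
  M_2 = R_Ax - M_A  [x≤a] with R_A=-1, M_A=-1 = (-1)·(3/2) - (-1) = -1/2 kN·m
Superposition: M = Σ M_i = 91/160 kN·m ≈ 0.568750 kN·m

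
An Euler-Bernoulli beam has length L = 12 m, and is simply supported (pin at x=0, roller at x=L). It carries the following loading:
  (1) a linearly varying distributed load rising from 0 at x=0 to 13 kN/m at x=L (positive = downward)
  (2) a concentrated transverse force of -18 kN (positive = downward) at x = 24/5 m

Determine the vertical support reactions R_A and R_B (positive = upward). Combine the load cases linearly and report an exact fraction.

R_A = 76/5 kN, R_B = 224/5 kN

Load 1 — triangular load w₀=13 kN/m (0→w₀ over full span):
  R_A = w₀L/6 = 13·12/6 = 26 kN
  R_B = w₀L/3 = 13·12/3 = 52 kN
Load 2 — point force P=-18 kN at a=24/5 m (b=L-a=36/5):
  R_A = Pb/L = (-18)·(36/5)/12 = -54/5 kN
  R_B = Pa/L = (-18)·(24/5)/12 = -36/5 kN
Superposition: R_A = 76/5 kN, R_B = 224/5 kN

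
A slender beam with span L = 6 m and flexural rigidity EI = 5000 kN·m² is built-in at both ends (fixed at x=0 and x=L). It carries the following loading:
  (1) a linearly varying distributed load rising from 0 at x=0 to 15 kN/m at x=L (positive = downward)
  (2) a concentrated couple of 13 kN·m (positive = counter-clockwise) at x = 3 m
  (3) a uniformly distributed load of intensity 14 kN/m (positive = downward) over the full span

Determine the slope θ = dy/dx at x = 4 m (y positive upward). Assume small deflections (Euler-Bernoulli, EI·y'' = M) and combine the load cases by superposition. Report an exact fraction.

Load 1 — triangular load w₀=15 kN/m (0→w₀ over full span):
  θ_1 = -w₀(2x(L-x)(L-2x)(x+2L)+x²(L-x)²)/(120LEI) = -15·(2·4·(6-4)·(6-2·4)·(4+2·6)+4²·(6-4)²)/(120·6·5000) = 7/3750 rad
Load 2 — applied couple M₀=13 kN·m at a=3 m (b=L-a=3):
  θ_2 = (R_Ax²/2 - M_Ax - M₀(x-a))/EI  [x>a] with R_A=13/4, M_A=13/4 = ((13/4)·4²/2 - (13/4)·4 - 13·(4-3))/5000 = 0 rad
Load 3 — uniform load w=14 kN/m over full span:
  θ_3 = -wx(L-x)(L-2x)/(12EI) = -14·4·(6-4)·(6-2·4)/(12·5000) = 7/1875 rad
Superposition: θ = Σ θ_i = 7/1250 rad ≈ 0.005600 rad

θ(4) = 7/1250 rad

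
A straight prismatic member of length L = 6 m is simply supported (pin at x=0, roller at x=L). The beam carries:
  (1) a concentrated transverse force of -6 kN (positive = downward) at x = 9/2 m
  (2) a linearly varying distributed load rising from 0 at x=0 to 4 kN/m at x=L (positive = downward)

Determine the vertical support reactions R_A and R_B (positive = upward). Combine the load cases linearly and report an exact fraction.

R_A = 5/2 kN, R_B = 7/2 kN

Load 1 — point force P=-6 kN at a=9/2 m (b=L-a=3/2):
  R_A = Pb/L = (-6)·(3/2)/6 = -3/2 kN
  R_B = Pa/L = (-6)·(9/2)/6 = -9/2 kN
Load 2 — triangular load w₀=4 kN/m (0→w₀ over full span):
  R_A = w₀L/6 = 4·6/6 = 4 kN
  R_B = w₀L/3 = 4·6/3 = 8 kN
Superposition: R_A = 5/2 kN, R_B = 7/2 kN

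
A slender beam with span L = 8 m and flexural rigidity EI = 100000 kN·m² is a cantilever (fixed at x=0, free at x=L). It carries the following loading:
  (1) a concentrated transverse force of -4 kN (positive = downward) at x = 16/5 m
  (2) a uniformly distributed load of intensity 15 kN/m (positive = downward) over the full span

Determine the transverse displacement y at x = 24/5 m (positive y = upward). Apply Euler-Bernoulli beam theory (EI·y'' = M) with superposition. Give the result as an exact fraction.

y(24/5) = -41872/1171875 m

Load 1 — point force P=-4 kN at a=16/5 m (b=L-a=24/5):
  y_1 = -Pa²(3x-a)/(6EI)  [x>a] = -(-4)·(16/5)²·(3·(24/5)-(16/5))/(6·100000) = 896/1171875 m
Load 2 — uniform load w=15 kN/m over full span:
  y_2 = -wx²(x²-4Lx+6L²)/(24EI) = -15·(24/5)²·((24/5)²-4·8·(24/5)+6·8²)/(24·100000) = -14256/390625 m
Superposition: y = Σ y_i = -41872/1171875 m ≈ -0.035731 m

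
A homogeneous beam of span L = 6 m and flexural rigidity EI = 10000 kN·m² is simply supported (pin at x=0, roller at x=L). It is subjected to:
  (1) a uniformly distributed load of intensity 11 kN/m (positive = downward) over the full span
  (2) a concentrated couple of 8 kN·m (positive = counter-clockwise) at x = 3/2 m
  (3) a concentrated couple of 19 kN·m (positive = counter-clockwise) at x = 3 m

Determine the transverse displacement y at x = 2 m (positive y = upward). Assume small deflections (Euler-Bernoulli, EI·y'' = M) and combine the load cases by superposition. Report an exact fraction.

y(2) = -929/60000 m

Load 1 — uniform load w=11 kN/m over full span:
  y_1 = -wx(L³-2Lx²+x³)/(24EI) = -11·2·(6³-2·6·2²+2³)/(24·10000) = -121/7500 m
Load 2 — applied couple M₀=8 kN·m at a=3/2 m (b=L-a=9/2):
  y_2 = (M₀x³/(6L)-M₀(x-a)²/2+C₁x)/EI  [x>a] with C₁=M₀(3b²-L²)/(6L)=11/2 = (8·2³/(6·6)-8·(2-(3/2))²/2+(11/2)·2)/10000 = 53/45000 m
Load 3 — applied couple M₀=19 kN·m at a=3 m (b=L-a=3):
  y_3 = (M₀x³/(6L)+C₁x)/EI  [x≤a] with C₁=M₀(3b²-L²)/(6L)=-19/4 = (19·2³/(6·6)+(-19/4)·2)/10000 = -19/36000 m
Superposition: y = Σ y_i = -929/60000 m ≈ -0.015483 m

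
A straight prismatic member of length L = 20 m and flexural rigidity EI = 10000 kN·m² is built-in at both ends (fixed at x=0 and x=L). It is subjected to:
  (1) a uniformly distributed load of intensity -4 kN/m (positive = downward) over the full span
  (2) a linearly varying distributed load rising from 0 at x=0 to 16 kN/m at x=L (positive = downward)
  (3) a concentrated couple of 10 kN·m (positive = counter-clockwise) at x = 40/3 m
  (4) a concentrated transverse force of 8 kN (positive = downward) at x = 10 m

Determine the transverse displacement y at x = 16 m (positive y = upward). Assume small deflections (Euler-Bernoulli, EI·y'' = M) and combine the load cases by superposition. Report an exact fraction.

y(16) = -13654/140625 m

Load 1 — uniform load w=-4 kN/m over full span:
  y_1 = -wx²(L-x)²/(24EI) = -(-4)·16²·(20-16)²/(24·10000) = 128/1875 m
Load 2 — triangular load w₀=16 kN/m (0→w₀ over full span):
  y_2 = -w₀x²(L-x)²(x+2L)/(120LEI) = -16·16²·(20-16)²·(16+2·20)/(120·20·10000) = -7168/46875 m
Load 3 — applied couple M₀=10 kN·m at a=40/3 m (b=L-a=20/3):
  y_3 = (R_Ax³/6 - M_Ax²/2 - M₀(x-a)²/2)/EI  [x>a] with R_A=2/3, M_A=10/3 = ((2/3)·16³/6 - (10/3)·16²/2 - 10·(16-(40/3))²/2)/10000 = -4/5625 m
Load 4 — point force P=8 kN at a=10 m (b=L-a=10):
  y_4 = -Pa²(L-x)²(3bL-(3b+a)(L-x))/(6L³EI)  [x>a] = -8·10²·(20-16)²·(3·10·20-(3·10+10)·(20-16))/(6·20³·10000) = -22/1875 m
Superposition: y = Σ y_i = -13654/140625 m ≈ -0.097095 m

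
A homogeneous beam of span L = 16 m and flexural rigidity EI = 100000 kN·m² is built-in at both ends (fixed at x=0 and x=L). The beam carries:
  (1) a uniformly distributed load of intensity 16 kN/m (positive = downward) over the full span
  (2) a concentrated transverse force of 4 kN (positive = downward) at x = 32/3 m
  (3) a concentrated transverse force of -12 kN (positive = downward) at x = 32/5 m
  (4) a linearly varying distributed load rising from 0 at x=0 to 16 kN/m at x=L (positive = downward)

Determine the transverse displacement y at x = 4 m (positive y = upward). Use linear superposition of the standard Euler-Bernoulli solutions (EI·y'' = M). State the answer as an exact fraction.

y(4) = -133892/6328125 m

Load 1 — uniform load w=16 kN/m over full span:
  y_1 = -wx²(L-x)²/(24EI) = -16·4²·(16-4)²/(24·100000) = -48/3125 m
Load 2 — point force P=4 kN at a=32/3 m (b=L-a=16/3):
  y_2 = -Pb²x²(3aL-(3a+b)x)/(6L³EI)  [x≤a] = -4·(16/3)²·4²·(3·(32/3)·16-(3·(32/3)+(16/3))·4)/(6·16³·100000) = -68/253125 m
Load 3 — point force P=-12 kN at a=32/5 m (b=L-a=48/5):
  y_3 = -Pb²x²(3aL-(3a+b)x)/(6L³EI)  [x≤a] = -(-12)·(48/5)²·4²·(3·(32/5)·16-(3·(32/5)+(48/5))·4)/(6·16³·100000) = 108/78125 m
Load 4 — triangular load w₀=16 kN/m (0→w₀ over full span):
  y_4 = -w₀x²(L-x)²(x+2L)/(120LEI) = -16·4²·(16-4)²·(4+2·16)/(120·16·100000) = -108/15625 m
Superposition: y = Σ y_i = -133892/6328125 m ≈ -0.021158 m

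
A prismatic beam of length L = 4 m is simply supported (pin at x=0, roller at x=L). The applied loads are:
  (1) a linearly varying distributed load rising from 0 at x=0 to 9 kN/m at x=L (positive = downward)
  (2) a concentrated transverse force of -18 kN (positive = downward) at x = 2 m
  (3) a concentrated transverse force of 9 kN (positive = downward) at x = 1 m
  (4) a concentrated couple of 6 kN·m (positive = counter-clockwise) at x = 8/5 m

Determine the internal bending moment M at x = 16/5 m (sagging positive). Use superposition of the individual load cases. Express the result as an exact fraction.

Load 1 — triangular load w₀=9 kN/m (0→w₀ over full span):
  M_1 = w₀Lx/6 - w₀x³/(6L) = 9·4·(16/5)/6 - 9·(16/5)³/(6·4) = 864/125 kN·m
Load 2 — point force P=-18 kN at a=2 m (b=L-a=2):
  M_2 = Pa(L-x)/L  [x>a] = (-18)·2·(4-(16/5))/4 = -36/5 kN·m
Load 3 — point force P=9 kN at a=1 m (b=L-a=3):
  M_3 = Pa(L-x)/L  [x>a] = 9·1·(4-(16/5))/4 = 9/5 kN·m
Load 4 — applied couple M₀=6 kN·m at a=8/5 m (b=L-a=12/5):
  M_4 = M₀x/L - M₀  [x>a] = 6·(16/5)/4 - 6 = -6/5 kN·m
Superposition: M = Σ M_i = 39/125 kN·m ≈ 0.312000 kN·m

M(16/5) = 39/125 kN·m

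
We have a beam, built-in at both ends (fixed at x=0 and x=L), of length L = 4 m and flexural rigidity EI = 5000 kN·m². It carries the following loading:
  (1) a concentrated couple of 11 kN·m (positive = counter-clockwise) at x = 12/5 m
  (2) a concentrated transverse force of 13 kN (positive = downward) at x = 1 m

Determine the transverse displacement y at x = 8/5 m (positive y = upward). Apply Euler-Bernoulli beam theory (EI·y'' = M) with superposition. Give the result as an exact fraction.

Load 1 — applied couple M₀=11 kN·m at a=12/5 m (b=L-a=8/5):
  y_1 = (R_Ax³/6 - M_Ax²/2)/EI  [x≤a] with R_A=99/25, M_A=88/25 = ((99/25)·(8/5)³/6 - (88/25)·(8/5)²/2)/5000 = -704/1953125 m
Load 2 — point force P=13 kN at a=1 m (b=L-a=3):
  y_2 = -Pa²(L-x)²(3bL-(3b+a)(L-x))/(6L³EI)  [x>a] = -13·1²·(4-(8/5))²·(3·3·4-(3·3+1)·(4-(8/5)))/(6·4³·5000) = -117/250000 m
Superposition: y = Σ y_i = -25889/31250000 m ≈ -0.000828 m

y(8/5) = -25889/31250000 m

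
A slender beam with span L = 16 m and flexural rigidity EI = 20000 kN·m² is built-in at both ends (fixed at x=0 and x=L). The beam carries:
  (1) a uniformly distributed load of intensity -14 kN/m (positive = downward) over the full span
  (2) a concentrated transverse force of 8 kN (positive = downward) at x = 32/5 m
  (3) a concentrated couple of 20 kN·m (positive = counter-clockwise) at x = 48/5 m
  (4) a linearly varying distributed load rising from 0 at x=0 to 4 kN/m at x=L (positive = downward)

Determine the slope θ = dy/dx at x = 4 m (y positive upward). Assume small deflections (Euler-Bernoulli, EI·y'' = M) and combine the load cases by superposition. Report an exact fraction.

θ(4) = 2673/156250 rad

Load 1 — uniform load w=-14 kN/m over full span:
  θ_1 = -wx(L-x)(L-2x)/(12EI) = -(-14)·4·(16-4)·(16-2·4)/(12·20000) = 14/625 rad
Load 2 — point force P=8 kN at a=32/5 m (b=L-a=48/5):
  θ_2 = -Pb²x(2aL-(3a+b)x)/(2L³EI)  [x≤a] = -8·(48/5)²·4·(2·(32/5)·16-(3·(32/5)+(48/5))·4)/(2·16³·20000) = -126/78125 rad
Load 3 — applied couple M₀=20 kN·m at a=48/5 m (b=L-a=32/5):
  θ_3 = (R_Ax²/2 - M_Ax)/EI  [x≤a] with R_A=9/5, M_A=32/5 = ((9/5)·4²/2 - (32/5)·4)/20000 = -7/12500 rad
Load 4 — triangular load w₀=4 kN/m (0→w₀ over full span):
  θ_4 = -w₀(2x(L-x)(L-2x)(x+2L)+x²(L-x)²)/(120LEI) = -4·(2·4·(16-4)·(16-2·4)·(4+2·16)+4²·(16-4)²)/(120·16·20000) = -39/12500 rad
Superposition: θ = Σ θ_i = 2673/156250 rad ≈ 0.017107 rad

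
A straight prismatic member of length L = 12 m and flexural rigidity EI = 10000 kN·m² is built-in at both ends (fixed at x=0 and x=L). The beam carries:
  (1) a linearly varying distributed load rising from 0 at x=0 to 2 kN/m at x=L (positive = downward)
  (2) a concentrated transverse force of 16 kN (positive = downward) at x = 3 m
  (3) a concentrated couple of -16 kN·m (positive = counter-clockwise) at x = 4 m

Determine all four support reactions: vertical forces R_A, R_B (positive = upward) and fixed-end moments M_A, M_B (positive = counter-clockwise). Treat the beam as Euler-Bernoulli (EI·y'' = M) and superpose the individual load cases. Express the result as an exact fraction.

Load 1 — triangular load w₀=2 kN/m (0→w₀ over full span):
  R_A = 3w₀L/20 = 3·2·12/20 = 18/5 kN
  M_A = w₀L²/30 = 2·12²/30 = 48/5 kN·m
  R_B = 7w₀L/20 = 7·2·12/20 = 42/5 kN
  M_B = -w₀L²/20 = -2·12²/20 = -72/5 kN·m
Load 2 — point force P=16 kN at a=3 m (b=L-a=9):
  R_A = Pb²(3a+b)/L³ = 16·9²·(3·3+9)/12³ = 27/2 kN
  M_A = Pab²/L² = 16·3·9²/12² = 27 kN·m
  R_B = Pa²(a+3b)/L³ = 16·3²·(3+3·9)/12³ = 5/2 kN
  M_B = -Pa²b/L² = -16·3²·9/12² = -9 kN·m
Load 3 — applied couple M₀=-16 kN·m at a=4 m (b=L-a=8):
  R_A = 6M₀ab/L³ = 6·(-16)·4·8/12³ = -16/9 kN
  M_A = M₀b(2a-b)/L² = (-16)·8·(2·4-8)/12² = 0 kN·m
  R_B = -6M₀ab/L³ = -6·(-16)·4·8/12³ = 16/9 kN
  M_B = M₀a(2b-a)/L² = (-16)·4·(2·8-4)/12² = -16/3 kN·m
Superposition: R_A = 1379/90 kN, M_A = 183/5 kN·m, R_B = 1141/90 kN, M_B = -431/15 kN·m

R_A = 1379/90 kN, M_A = 183/5 kN·m, R_B = 1141/90 kN, M_B = -431/15 kN·m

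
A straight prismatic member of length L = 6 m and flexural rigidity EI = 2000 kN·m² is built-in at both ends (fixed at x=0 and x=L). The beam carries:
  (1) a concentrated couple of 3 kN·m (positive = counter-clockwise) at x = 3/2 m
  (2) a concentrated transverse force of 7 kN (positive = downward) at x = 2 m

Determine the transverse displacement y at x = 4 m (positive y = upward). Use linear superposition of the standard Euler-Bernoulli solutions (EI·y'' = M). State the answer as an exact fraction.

Load 1 — applied couple M₀=3 kN·m at a=3/2 m (b=L-a=9/2):
  y_1 = (R_Ax³/6 - M_Ax²/2 - M₀(x-a)²/2)/EI  [x>a] with R_A=9/16, M_A=-9/16 = ((9/16)·4³/6 - (-9/16)·4²/2 - 3·(4-(3/2))²/2)/2000 = 9/16000 m
Load 2 — point force P=7 kN at a=2 m (b=L-a=4):
  y_2 = -Pa²(L-x)²(3bL-(3b+a)(L-x))/(6L³EI)  [x>a] = -7·2²·(6-4)²·(3·4·6-(3·4+2)·(6-4))/(6·6³·2000) = -77/40500 m
Superposition: y = Σ y_i = -347/259200 m ≈ -0.001339 m

y(4) = -347/259200 m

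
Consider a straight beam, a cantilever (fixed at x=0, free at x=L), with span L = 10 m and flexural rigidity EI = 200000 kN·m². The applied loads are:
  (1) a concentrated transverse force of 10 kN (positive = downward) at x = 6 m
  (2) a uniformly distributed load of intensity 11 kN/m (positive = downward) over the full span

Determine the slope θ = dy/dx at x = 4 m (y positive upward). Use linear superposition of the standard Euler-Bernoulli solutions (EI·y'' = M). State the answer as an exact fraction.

θ(4) = -599/75000 rad

Load 1 — point force P=10 kN at a=6 m (b=L-a=4):
  θ_1 = -Px(2a-x)/(2EI)  [x≤a] = -10·4·(2·6-4)/(2·200000) = -1/1250 rad
Load 2 — uniform load w=11 kN/m over full span:
  θ_2 = -wx(x²-3Lx+3L²)/(6EI) = -11·4·(4²-3·10·4+3·10²)/(6·200000) = -539/75000 rad
Superposition: θ = Σ θ_i = -599/75000 rad ≈ -0.007987 rad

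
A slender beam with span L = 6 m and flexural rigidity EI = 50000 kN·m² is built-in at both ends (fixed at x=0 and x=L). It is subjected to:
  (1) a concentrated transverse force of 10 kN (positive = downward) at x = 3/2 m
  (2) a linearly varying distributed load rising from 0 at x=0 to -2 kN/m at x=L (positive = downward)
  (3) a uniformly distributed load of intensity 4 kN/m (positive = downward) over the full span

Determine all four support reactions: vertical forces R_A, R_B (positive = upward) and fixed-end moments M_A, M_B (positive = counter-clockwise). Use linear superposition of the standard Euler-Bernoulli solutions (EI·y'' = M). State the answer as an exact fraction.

R_A = 1491/80 kN, M_A = 1443/80 kN·m, R_B = 749/80 kN, M_B = -897/80 kN·m

Load 1 — point force P=10 kN at a=3/2 m (b=L-a=9/2):
  R_A = Pb²(3a+b)/L³ = 10·(9/2)²·(3·(3/2)+(9/2))/6³ = 135/16 kN
  M_A = Pab²/L² = 10·(3/2)·(9/2)²/6² = 135/16 kN·m
  R_B = Pa²(a+3b)/L³ = 10·(3/2)²·((3/2)+3·(9/2))/6³ = 25/16 kN
  M_B = -Pa²b/L² = -10·(3/2)²·(9/2)/6² = -45/16 kN·m
Load 2 — triangular load w₀=-2 kN/m (0→w₀ over full span):
  R_A = 3w₀L/20 = 3·(-2)·6/20 = -9/5 kN
  M_A = w₀L²/30 = (-2)·6²/30 = -12/5 kN·m
  R_B = 7w₀L/20 = 7·(-2)·6/20 = -21/5 kN
  M_B = -w₀L²/20 = -(-2)·6²/20 = 18/5 kN·m
Load 3 — uniform load w=4 kN/m over full span:
  R_A = wL/2 = 4·6/2 = 12 kN
  M_A = wL²/12 = 4·6²/12 = 12 kN·m
  R_B = wL/2 = 4·6/2 = 12 kN
  M_B = -wL²/12 = -4·6²/12 = -12 kN·m
Superposition: R_A = 1491/80 kN, M_A = 1443/80 kN·m, R_B = 749/80 kN, M_B = -897/80 kN·m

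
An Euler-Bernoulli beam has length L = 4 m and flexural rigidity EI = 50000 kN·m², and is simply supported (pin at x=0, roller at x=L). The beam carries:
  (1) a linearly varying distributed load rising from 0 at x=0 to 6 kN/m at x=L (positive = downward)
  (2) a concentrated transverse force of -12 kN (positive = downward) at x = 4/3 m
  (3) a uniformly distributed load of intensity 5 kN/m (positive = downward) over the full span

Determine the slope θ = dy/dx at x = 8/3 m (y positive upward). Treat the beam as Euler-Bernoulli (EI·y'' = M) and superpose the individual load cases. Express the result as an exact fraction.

Load 1 — triangular load w₀=6 kN/m (0→w₀ over full span):
  θ_1 = -w₀(7L⁴-30L²x²+15x⁴)/(360LEI) = -6·(7·4⁴-30·4²·(8/3)²+15·(8/3)⁴)/(360·4·50000) = 91/1265625 rad
Load 2 — point force P=-12 kN at a=4/3 m (b=L-a=8/3):
  θ_2 = -Pa(2L²-6Lx+3x²+a²)/(6LEI)  [x>a] = -(-12)·(4/3)·(2·4²-6·4·(8/3)+3·(8/3)²+(4/3)²)/(6·4·50000) = -2/16875 rad
Load 3 — uniform load w=5 kN/m over full span:
  θ_3 = -w(L³-6Lx²+4x³)/(24EI) = -5·(4³-6·4·(8/3)²+4·(8/3)³)/(24·50000) = 13/101250 rad
Superposition: θ = Σ θ_i = 23/281250 rad ≈ 0.000082 rad

θ(8/3) = 23/281250 rad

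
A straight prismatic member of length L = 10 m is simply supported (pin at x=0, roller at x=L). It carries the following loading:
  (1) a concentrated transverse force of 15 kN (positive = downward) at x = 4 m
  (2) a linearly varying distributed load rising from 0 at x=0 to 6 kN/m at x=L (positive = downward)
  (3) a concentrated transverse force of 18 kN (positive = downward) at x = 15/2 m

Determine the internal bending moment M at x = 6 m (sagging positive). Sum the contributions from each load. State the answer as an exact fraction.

M(6) = 447/5 kN·m

Load 1 — point force P=15 kN at a=4 m (b=L-a=6):
  M_1 = Pa(L-x)/L  [x>a] = 15·4·(10-6)/10 = 24 kN·m
Load 2 — triangular load w₀=6 kN/m (0→w₀ over full span):
  M_2 = w₀Lx/6 - w₀x³/(6L) = 6·10·6/6 - 6·6³/(6·10) = 192/5 kN·m
Load 3 — point force P=18 kN at a=15/2 m (b=L-a=5/2):
  M_3 = Pbx/L  [x≤a] = 18·(5/2)·6/10 = 27 kN·m
Superposition: M = Σ M_i = 447/5 kN·m ≈ 89.400000 kN·m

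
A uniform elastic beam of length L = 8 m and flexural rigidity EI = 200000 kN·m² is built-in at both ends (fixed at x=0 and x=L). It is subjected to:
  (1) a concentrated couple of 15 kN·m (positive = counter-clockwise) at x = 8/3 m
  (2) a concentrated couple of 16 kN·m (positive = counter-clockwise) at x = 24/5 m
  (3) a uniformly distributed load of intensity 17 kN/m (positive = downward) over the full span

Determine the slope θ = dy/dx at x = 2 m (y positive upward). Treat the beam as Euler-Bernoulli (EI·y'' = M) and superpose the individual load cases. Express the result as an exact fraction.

θ(2) = -1687/5000000 rad

Load 1 — applied couple M₀=15 kN·m at a=8/3 m (b=L-a=16/3):
  θ_1 = (R_Ax²/2 - M_Ax)/EI  [x≤a] with R_A=5/2, M_A=0 = ((5/2)·2²/2 - 0·2)/200000 = 1/40000 rad
Load 2 — applied couple M₀=16 kN·m at a=24/5 m (b=L-a=16/5):
  θ_2 = (R_Ax²/2 - M_Ax)/EI  [x≤a] with R_A=72/25, M_A=128/25 = ((72/25)·2²/2 - (128/25)·2)/200000 = -7/312500 rad
Load 3 — uniform load w=17 kN/m over full span:
  θ_3 = -wx(L-x)(L-2x)/(12EI) = -17·2·(8-2)·(8-2·2)/(12·200000) = -17/50000 rad
Superposition: θ = Σ θ_i = -1687/5000000 rad ≈ -0.000337 rad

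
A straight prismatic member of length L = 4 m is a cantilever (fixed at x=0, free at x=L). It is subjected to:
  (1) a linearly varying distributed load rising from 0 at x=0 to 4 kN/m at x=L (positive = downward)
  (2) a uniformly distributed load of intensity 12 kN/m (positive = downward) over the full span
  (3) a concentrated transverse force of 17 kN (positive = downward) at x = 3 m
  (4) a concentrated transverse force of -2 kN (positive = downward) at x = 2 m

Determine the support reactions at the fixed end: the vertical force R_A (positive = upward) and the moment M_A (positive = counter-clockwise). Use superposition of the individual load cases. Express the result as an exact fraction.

R_A = 71 kN, M_A = 493/3 kN·m

Load 1 — triangular load w₀=4 kN/m (0→w₀ over full span):
  R_A = w₀L/2 = 4·4/2 = 8 kN
  M_A = w₀L²/3 = 4·4²/3 = 64/3 kN·m
Load 2 — uniform load w=12 kN/m over full span:
  R_A = wL = 12·4 = 48 kN
  M_A = wL²/2 = 12·4²/2 = 96 kN·m
Load 3 — point force P=17 kN at a=3 m (b=L-a=1):
  R_A = P = 17 kN
  M_A = Pa = 17·3 = 51 kN·m
Load 4 — point force P=-2 kN at a=2 m (b=L-a=2):
  R_A = P = (-2) = -2 kN
  M_A = Pa = (-2)·2 = -4 kN·m
Superposition: R_A = 71 kN, M_A = 493/3 kN·m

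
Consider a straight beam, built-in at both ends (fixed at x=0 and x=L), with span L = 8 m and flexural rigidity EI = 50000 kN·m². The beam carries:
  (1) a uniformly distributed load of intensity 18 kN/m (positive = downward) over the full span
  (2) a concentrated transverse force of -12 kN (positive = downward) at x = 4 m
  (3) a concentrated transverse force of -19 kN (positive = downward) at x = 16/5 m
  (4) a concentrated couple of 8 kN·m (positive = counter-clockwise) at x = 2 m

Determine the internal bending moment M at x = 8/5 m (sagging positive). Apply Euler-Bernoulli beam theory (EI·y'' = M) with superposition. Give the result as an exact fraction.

Load 1 — uniform load w=18 kN/m over full span:
  M_1 = wLx/2 - wL²/12 - wx²/2 = 18·8·(8/5)/2 - 18·8²/12 - 18·(8/5)²/2 = -96/25 kN·m
Load 2 — point force P=-12 kN at a=4 m (b=L-a=4):
  M_2 = Pb²(3a+b)x/L³ - Pab²/L²  [x≤a] = (-12)·4²·(3·4+4)·(8/5)/8³ - (-12)·4·4²/8² = 12/5 kN·m
Load 3 — point force P=-19 kN at a=16/5 m (b=L-a=24/5):
  M_3 = Pb²(3a+b)x/L³ - Pab²/L²  [x≤a] = (-19)·(24/5)²·(3·(16/5)+(24/5))·(8/5)/8³ - (-19)·(16/5)·(24/5)²/8² = 1368/625 kN·m
Load 4 — applied couple M₀=8 kN·m at a=2 m (b=L-a=6):
  M_4 = R_Ax - M_A  [x≤a] with R_A=9/8, M_A=-3/2 = (9/8)·(8/5) - (-3/2) = 33/10 kN·m
Superposition: M = Σ M_i = 5061/1250 kN·m ≈ 4.048800 kN·m

M(8/5) = 5061/1250 kN·m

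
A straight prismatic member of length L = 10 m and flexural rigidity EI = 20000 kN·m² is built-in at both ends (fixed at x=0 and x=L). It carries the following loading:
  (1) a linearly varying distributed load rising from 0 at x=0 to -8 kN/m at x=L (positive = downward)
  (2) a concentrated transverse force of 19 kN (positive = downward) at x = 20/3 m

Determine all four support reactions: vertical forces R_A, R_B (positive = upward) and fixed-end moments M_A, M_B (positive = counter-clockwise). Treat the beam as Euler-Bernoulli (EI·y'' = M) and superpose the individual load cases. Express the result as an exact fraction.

Load 1 — triangular load w₀=-8 kN/m (0→w₀ over full span):
  R_A = 3w₀L/20 = 3·(-8)·10/20 = -12 kN
  M_A = w₀L²/30 = (-8)·10²/30 = -80/3 kN·m
  R_B = 7w₀L/20 = 7·(-8)·10/20 = -28 kN
  M_B = -w₀L²/20 = -(-8)·10²/20 = 40 kN·m
Load 2 — point force P=19 kN at a=20/3 m (b=L-a=10/3):
  R_A = Pb²(3a+b)/L³ = 19·(10/3)²·(3·(20/3)+(10/3))/10³ = 133/27 kN
  M_A = Pab²/L² = 19·(20/3)·(10/3)²/10² = 380/27 kN·m
  R_B = Pa²(a+3b)/L³ = 19·(20/3)²·((20/3)+3·(10/3))/10³ = 380/27 kN
  M_B = -Pa²b/L² = -19·(20/3)²·(10/3)/10² = -760/27 kN·m
Superposition: R_A = -191/27 kN, M_A = -340/27 kN·m, R_B = -376/27 kN, M_B = 320/27 kN·m

R_A = -191/27 kN, M_A = -340/27 kN·m, R_B = -376/27 kN, M_B = 320/27 kN·m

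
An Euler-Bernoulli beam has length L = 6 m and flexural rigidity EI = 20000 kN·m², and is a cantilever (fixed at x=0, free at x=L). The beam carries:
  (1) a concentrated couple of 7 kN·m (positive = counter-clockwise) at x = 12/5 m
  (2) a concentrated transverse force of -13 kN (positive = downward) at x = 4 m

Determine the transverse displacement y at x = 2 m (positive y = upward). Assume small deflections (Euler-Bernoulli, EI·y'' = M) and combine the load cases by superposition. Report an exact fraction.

Load 1 — applied couple M₀=7 kN·m at a=12/5 m (b=L-a=18/5):
  y_1 = M₀x²/(2EI)  [x≤a] = 7·2²/(2·20000) = 7/10000 m
Load 2 — point force P=-13 kN at a=4 m (b=L-a=2):
  y_2 = -Px²(3a-x)/(6EI)  [x≤a] = -(-13)·2²·(3·4-2)/(6·20000) = 13/3000 m
Superposition: y = Σ y_i = 151/30000 m ≈ 0.005033 m

y(2) = 151/30000 m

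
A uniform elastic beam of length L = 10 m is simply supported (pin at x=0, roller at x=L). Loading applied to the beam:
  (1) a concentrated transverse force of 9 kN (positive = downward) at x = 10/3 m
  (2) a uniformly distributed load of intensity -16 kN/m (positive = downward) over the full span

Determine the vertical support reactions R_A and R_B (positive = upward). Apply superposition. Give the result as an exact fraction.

Load 1 — point force P=9 kN at a=10/3 m (b=L-a=20/3):
  R_A = Pb/L = 9·(20/3)/10 = 6 kN
  R_B = Pa/L = 9·(10/3)/10 = 3 kN
Load 2 — uniform load w=-16 kN/m over full span:
  R_A = wL/2 = (-16)·10/2 = -80 kN
  R_B = wL/2 = (-16)·10/2 = -80 kN
Superposition: R_A = -74 kN, R_B = -77 kN

R_A = -74 kN, R_B = -77 kN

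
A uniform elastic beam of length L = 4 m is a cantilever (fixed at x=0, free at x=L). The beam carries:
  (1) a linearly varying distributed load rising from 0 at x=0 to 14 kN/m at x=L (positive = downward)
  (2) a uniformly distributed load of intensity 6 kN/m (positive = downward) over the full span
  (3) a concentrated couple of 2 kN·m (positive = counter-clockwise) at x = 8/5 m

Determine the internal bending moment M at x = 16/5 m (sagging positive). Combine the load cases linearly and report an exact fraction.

M(16/5) = -2288/375 kN·m

Load 1 — triangular load w₀=14 kN/m (0→w₀ over full span):
  M_1 = w₀Lx/2 - w₀L²/3 - w₀x³/(6L) = 14·4·(16/5)/2 - 14·4²/3 - 14·(16/5)³/(6·4) = -1568/375 kN·m
Load 2 — uniform load w=6 kN/m over full span:
  M_2 = -w(L-x)²/2 = -6·(4-(16/5))²/2 = -48/25 kN·m
Load 3 — applied couple M₀=2 kN·m at a=8/5 m (b=L-a=12/5):
  M_3 = 0  [x>a] = 0 kN·m
Superposition: M = Σ M_i = -2288/375 kN·m ≈ -6.101333 kN·m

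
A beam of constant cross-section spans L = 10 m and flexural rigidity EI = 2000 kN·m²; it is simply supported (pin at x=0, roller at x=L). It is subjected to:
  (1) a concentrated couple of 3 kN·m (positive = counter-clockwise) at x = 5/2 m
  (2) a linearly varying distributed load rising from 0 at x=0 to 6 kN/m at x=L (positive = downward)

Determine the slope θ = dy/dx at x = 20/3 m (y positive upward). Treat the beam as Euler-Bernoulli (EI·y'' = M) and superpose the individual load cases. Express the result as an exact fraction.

Load 1 — applied couple M₀=3 kN·m at a=5/2 m (b=L-a=15/2):
  θ_1 = (M₀x²/(2L)-M₀(x-a)+C₁)/EI  [x>a] with C₁=M₀(3b²-L²)/(6L)=55/16 = (3·(20/3)²/(2·10)-3·((20/3)-(5/2))+(55/16))/2000 = -23/19200 rad
Load 2 — triangular load w₀=6 kN/m (0→w₀ over full span):
  θ_2 = -w₀(7L⁴-30L²x²+15x⁴)/(360LEI) = -6·(7·10⁴-30·10²·(20/3)²+15·(20/3)⁴)/(360·10·2000) = 91/3240 rad
Superposition: θ = Σ θ_i = 13939/518400 rad ≈ 0.026889 rad

θ(20/3) = 13939/518400 rad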